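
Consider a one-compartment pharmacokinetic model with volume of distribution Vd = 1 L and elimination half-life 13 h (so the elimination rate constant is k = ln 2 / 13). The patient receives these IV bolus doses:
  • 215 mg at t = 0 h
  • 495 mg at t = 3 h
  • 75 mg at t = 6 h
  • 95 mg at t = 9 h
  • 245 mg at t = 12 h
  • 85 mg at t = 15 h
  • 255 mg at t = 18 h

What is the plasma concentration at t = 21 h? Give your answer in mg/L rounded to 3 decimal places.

k = ln 2 / 13 = 0.05332 per h
Dose 1 (215 mg at t=0 h): 215·exp(−0.05332·21) = 70.171 mg/L
Dose 2 (495 mg at t=3 h): 495·exp(−0.05332·18) = 189.581 mg/L
Dose 3 (75 mg at t=6 h): 75·exp(−0.05332·15) = 33.707 mg/L
Dose 4 (95 mg at t=9 h): 95·exp(−0.05332·12) = 50.101 mg/L
Dose 5 (245 mg at t=12 h): 245·exp(−0.05332·9) = 151.621 mg/L
Dose 6 (85 mg at t=15 h): 85·exp(−0.05332·6) = 61.728 mg/L
Dose 7 (255 mg at t=18 h): 255·exp(−0.05332·3) = 217.306 mg/L
C(21) = 70.171 + 189.581 + 33.707 + 50.101 + 151.621 + 61.728 + 217.306 = 774.216 mg/L

774.216 mg/L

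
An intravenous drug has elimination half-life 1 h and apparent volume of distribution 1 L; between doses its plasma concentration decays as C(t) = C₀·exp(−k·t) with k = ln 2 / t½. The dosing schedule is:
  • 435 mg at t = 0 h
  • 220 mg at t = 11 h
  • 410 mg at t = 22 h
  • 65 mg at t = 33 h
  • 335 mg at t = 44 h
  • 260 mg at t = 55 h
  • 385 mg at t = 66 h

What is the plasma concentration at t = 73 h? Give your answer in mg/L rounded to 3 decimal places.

k = ln 2 / 1 = 0.69315 per h
Dose 1 (435 mg at t=0 h): 435·exp(−0.69315·73) = 0.000 mg/L
Dose 2 (220 mg at t=11 h): 220·exp(−0.69315·62) = 0.000 mg/L
Dose 3 (410 mg at t=22 h): 410·exp(−0.69315·51) = 0.000 mg/L
Dose 4 (65 mg at t=33 h): 65·exp(−0.69315·40) = 0.000 mg/L
Dose 5 (335 mg at t=44 h): 335·exp(−0.69315·29) = 0.000 mg/L
Dose 6 (260 mg at t=55 h): 260·exp(−0.69315·18) = 0.001 mg/L
Dose 7 (385 mg at t=66 h): 385·exp(−0.69315·7) = 3.008 mg/L
C(73) = 0.000 + 0.000 + 0.000 + 0.000 + 0.000 + 0.001 + 3.008 = 3.009 mg/L

3.009 mg/L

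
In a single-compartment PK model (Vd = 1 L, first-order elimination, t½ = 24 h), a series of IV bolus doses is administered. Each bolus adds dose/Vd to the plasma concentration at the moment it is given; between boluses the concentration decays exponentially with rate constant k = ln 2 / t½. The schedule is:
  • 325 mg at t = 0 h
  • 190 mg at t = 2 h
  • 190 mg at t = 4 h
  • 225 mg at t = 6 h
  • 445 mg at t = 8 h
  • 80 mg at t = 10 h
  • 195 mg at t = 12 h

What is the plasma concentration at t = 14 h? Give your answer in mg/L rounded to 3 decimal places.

k = ln 2 / 24 = 0.02888 per h
Dose 1 (325 mg at t=0 h): 325·exp(−0.02888·14) = 216.911 mg/L
Dose 2 (190 mg at t=2 h): 190·exp(−0.02888·12) = 134.350 mg/L
Dose 3 (190 mg at t=4 h): 190·exp(−0.02888·10) = 142.339 mg/L
Dose 4 (225 mg at t=6 h): 225·exp(−0.02888·8) = 178.583 mg/L
Dose 5 (445 mg at t=8 h): 445·exp(−0.02888·6) = 374.199 mg/L
Dose 6 (80 mg at t=10 h): 80·exp(−0.02888·4) = 71.272 mg/L
Dose 7 (195 mg at t=12 h): 195·exp(−0.02888·2) = 184.055 mg/L
C(14) = 216.911 + 134.350 + 142.339 + 178.583 + 374.199 + 71.272 + 184.055 = 1301.710 mg/L

1301.710 mg/L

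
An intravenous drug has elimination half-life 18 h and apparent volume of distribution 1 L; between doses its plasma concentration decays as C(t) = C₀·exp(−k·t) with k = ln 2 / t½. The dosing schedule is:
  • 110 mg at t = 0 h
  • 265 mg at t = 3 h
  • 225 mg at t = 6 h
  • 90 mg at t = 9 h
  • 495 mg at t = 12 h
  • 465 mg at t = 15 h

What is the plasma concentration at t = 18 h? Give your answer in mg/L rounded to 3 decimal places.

1216.257 mg/L

k = ln 2 / 18 = 0.03851 per h
Dose 1 (110 mg at t=0 h): 110·exp(−0.03851·18) = 55.000 mg/L
Dose 2 (265 mg at t=3 h): 265·exp(−0.03851·15) = 148.726 mg/L
Dose 3 (225 mg at t=6 h): 225·exp(−0.03851·12) = 141.741 mg/L
Dose 4 (90 mg at t=9 h): 90·exp(−0.03851·9) = 63.640 mg/L
Dose 5 (495 mg at t=12 h): 495·exp(−0.03851·6) = 392.882 mg/L
Dose 6 (465 mg at t=15 h): 465·exp(−0.03851·3) = 414.268 mg/L
C(18) = 55.000 + 148.726 + 141.741 + 63.640 + 392.882 + 414.268 = 1216.257 mg/L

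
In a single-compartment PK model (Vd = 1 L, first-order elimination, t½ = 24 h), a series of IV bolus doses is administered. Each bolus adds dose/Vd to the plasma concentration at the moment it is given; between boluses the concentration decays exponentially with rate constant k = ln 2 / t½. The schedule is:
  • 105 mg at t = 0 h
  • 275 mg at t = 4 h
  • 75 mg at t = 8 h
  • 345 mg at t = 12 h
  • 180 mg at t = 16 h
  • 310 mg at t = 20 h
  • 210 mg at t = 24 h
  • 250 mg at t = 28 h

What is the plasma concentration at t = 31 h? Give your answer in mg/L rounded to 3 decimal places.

1150.029 mg/L

k = ln 2 / 24 = 0.02888 per h
Dose 1 (105 mg at t=0 h): 105·exp(−0.02888·31) = 42.890 mg/L
Dose 2 (275 mg at t=4 h): 275·exp(−0.02888·27) = 126.088 mg/L
Dose 3 (75 mg at t=8 h): 75·exp(−0.02888·23) = 38.599 mg/L
Dose 4 (345 mg at t=12 h): 345·exp(−0.02888·19) = 199.298 mg/L
Dose 5 (180 mg at t=16 h): 180·exp(−0.02888·15) = 116.716 mg/L
Dose 6 (310 mg at t=20 h): 310·exp(−0.02888·11) = 225.626 mg/L
Dose 7 (210 mg at t=24 h): 210·exp(−0.02888·7) = 171.561 mg/L
Dose 8 (250 mg at t=28 h): 250·exp(−0.02888·3) = 229.251 mg/L
C(31) = 42.890 + 126.088 + 38.599 + 199.298 + 116.716 + 225.626 + 171.561 + 229.251 = 1150.029 mg/L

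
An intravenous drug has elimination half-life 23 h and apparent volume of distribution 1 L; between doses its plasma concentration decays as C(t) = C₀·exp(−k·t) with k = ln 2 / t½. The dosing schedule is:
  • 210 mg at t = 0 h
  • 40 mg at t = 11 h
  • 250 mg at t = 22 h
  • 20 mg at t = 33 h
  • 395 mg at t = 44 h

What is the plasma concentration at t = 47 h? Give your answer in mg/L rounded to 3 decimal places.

556.117 mg/L

k = ln 2 / 23 = 0.03014 per h
Dose 1 (210 mg at t=0 h): 210·exp(−0.03014·47) = 50.941 mg/L
Dose 2 (40 mg at t=11 h): 40·exp(−0.03014·36) = 13.517 mg/L
Dose 3 (250 mg at t=22 h): 250·exp(−0.03014·25) = 117.688 mg/L
Dose 4 (20 mg at t=33 h): 20·exp(−0.03014·14) = 13.116 mg/L
Dose 5 (395 mg at t=44 h): 395·exp(−0.03014·3) = 360.855 mg/L
C(47) = 50.941 + 13.517 + 117.688 + 13.116 + 360.855 = 556.117 mg/L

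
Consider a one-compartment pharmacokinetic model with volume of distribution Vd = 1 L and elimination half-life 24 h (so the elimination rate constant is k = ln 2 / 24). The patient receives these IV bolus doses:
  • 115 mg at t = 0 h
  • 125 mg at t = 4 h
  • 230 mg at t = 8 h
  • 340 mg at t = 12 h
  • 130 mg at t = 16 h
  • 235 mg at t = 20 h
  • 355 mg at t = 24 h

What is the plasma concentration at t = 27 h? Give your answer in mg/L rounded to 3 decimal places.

1082.526 mg/L

k = ln 2 / 24 = 0.02888 per h
Dose 1 (115 mg at t=0 h): 115·exp(−0.02888·27) = 52.728 mg/L
Dose 2 (125 mg at t=4 h): 125·exp(−0.02888·23) = 64.331 mg/L
Dose 3 (230 mg at t=8 h): 230·exp(−0.02888·19) = 132.866 mg/L
Dose 4 (340 mg at t=12 h): 340·exp(−0.02888·15) = 220.463 mg/L
Dose 5 (130 mg at t=16 h): 130·exp(−0.02888·11) = 94.617 mg/L
Dose 6 (235 mg at t=20 h): 235·exp(−0.02888·7) = 191.985 mg/L
Dose 7 (355 mg at t=24 h): 355·exp(−0.02888·3) = 325.536 mg/L
C(27) = 52.728 + 64.331 + 132.866 + 220.463 + 94.617 + 191.985 + 325.536 = 1082.526 mg/L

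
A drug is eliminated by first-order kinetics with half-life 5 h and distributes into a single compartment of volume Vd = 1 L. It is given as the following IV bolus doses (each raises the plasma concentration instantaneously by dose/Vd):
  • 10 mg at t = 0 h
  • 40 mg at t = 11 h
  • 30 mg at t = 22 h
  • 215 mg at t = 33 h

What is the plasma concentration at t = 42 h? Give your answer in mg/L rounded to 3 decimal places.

k = ln 2 / 5 = 0.13863 per h
Dose 1 (10 mg at t=0 h): 10·exp(−0.13863·42) = 0.030 mg/L
Dose 2 (40 mg at t=11 h): 40·exp(−0.13863·31) = 0.544 mg/L
Dose 3 (30 mg at t=22 h): 30·exp(−0.13863·20) = 1.875 mg/L
Dose 4 (215 mg at t=33 h): 215·exp(−0.13863·9) = 61.743 mg/L
C(42) = 0.030 + 0.544 + 1.875 + 61.743 = 64.191 mg/L

64.191 mg/L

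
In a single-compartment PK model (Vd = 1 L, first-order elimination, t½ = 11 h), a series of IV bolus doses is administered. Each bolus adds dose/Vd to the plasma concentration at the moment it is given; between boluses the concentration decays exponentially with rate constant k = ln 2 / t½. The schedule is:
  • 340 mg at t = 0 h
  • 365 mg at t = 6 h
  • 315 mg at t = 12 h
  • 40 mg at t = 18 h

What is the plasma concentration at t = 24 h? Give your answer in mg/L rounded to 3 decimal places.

k = ln 2 / 11 = 0.06301 per h
Dose 1 (340 mg at t=0 h): 340·exp(−0.06301·24) = 74.935 mg/L
Dose 2 (365 mg at t=6 h): 365·exp(−0.06301·18) = 117.408 mg/L
Dose 3 (315 mg at t=12 h): 315·exp(−0.06301·12) = 147.882 mg/L
Dose 4 (40 mg at t=18 h): 40·exp(−0.06301·6) = 27.407 mg/L
C(24) = 74.935 + 117.408 + 147.882 + 27.407 = 367.632 mg/L

367.632 mg/L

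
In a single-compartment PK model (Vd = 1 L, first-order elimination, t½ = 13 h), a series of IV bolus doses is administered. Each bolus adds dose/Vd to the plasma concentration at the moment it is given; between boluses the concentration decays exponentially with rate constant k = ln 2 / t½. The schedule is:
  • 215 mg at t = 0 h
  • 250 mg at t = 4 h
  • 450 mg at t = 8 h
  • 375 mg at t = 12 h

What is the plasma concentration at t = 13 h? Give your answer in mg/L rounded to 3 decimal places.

k = ln 2 / 13 = 0.05332 per h
Dose 1 (215 mg at t=0 h): 215·exp(−0.05332·13) = 107.500 mg/L
Dose 2 (250 mg at t=4 h): 250·exp(−0.05332·9) = 154.716 mg/L
Dose 3 (450 mg at t=8 h): 450·exp(−0.05332·5) = 344.692 mg/L
Dose 4 (375 mg at t=12 h): 375·exp(−0.05332·1) = 355.529 mg/L
C(13) = 107.500 + 154.716 + 344.692 + 355.529 = 962.437 mg/L

962.437 mg/L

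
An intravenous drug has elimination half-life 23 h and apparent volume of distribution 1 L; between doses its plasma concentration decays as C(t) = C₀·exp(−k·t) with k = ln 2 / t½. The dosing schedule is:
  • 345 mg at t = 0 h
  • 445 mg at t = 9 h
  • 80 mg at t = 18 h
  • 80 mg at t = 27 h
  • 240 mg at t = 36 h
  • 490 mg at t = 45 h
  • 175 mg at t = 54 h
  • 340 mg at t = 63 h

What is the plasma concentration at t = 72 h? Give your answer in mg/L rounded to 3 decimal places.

801.613 mg/L

k = ln 2 / 23 = 0.03014 per h
Dose 1 (345 mg at t=0 h): 345·exp(−0.03014·72) = 39.397 mg/L
Dose 2 (445 mg at t=9 h): 445·exp(−0.03014·63) = 66.650 mg/L
Dose 3 (80 mg at t=18 h): 80·exp(−0.03014·54) = 15.715 mg/L
Dose 4 (80 mg at t=27 h): 80·exp(−0.03014·45) = 20.612 mg/L
Dose 5 (240 mg at t=36 h): 240·exp(−0.03014·36) = 81.102 mg/L
Dose 6 (490 mg at t=45 h): 490·exp(−0.03014·27) = 217.177 mg/L
Dose 7 (175 mg at t=54 h): 175·exp(−0.03014·18) = 101.730 mg/L
Dose 8 (340 mg at t=63 h): 340·exp(−0.03014·9) = 259.230 mg/L
C(72) = 39.397 + 66.650 + 15.715 + 20.612 + 81.102 + 217.177 + 101.730 + 259.230 = 801.613 mg/L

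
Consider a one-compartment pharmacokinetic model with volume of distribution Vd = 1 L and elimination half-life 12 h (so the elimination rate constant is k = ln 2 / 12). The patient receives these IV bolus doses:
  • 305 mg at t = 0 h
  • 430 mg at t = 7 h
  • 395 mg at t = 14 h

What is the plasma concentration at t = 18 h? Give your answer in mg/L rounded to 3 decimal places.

k = ln 2 / 12 = 0.05776 per h
Dose 1 (305 mg at t=0 h): 305·exp(−0.05776·18) = 107.834 mg/L
Dose 2 (430 mg at t=7 h): 430·exp(−0.05776·11) = 227.785 mg/L
Dose 3 (395 mg at t=14 h): 395·exp(−0.05776·4) = 313.512 mg/L
C(18) = 107.834 + 227.785 + 313.512 = 649.130 mg/L

649.130 mg/L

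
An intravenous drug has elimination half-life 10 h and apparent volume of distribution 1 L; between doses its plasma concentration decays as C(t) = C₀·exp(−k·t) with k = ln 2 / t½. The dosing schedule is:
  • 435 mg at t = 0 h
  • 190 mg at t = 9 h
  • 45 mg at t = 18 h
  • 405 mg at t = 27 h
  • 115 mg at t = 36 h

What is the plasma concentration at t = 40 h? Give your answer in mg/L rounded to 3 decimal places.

310.776 mg/L

k = ln 2 / 10 = 0.06931 per h
Dose 1 (435 mg at t=0 h): 435·exp(−0.06931·40) = 27.188 mg/L
Dose 2 (190 mg at t=9 h): 190·exp(−0.06931·31) = 22.160 mg/L
Dose 3 (45 mg at t=18 h): 45·exp(−0.06931·22) = 9.794 mg/L
Dose 4 (405 mg at t=27 h): 405·exp(−0.06931·13) = 164.481 mg/L
Dose 5 (115 mg at t=36 h): 115·exp(−0.06931·4) = 87.154 mg/L
C(40) = 27.188 + 22.160 + 9.794 + 164.481 + 87.154 = 310.776 mg/L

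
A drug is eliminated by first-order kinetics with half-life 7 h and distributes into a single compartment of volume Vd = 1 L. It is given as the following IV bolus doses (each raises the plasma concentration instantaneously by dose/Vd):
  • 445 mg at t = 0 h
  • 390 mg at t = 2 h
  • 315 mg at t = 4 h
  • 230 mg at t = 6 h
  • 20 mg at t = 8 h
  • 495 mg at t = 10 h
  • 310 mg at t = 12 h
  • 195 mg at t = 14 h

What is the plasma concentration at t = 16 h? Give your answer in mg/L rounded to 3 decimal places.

1021.104 mg/L

k = ln 2 / 7 = 0.09902 per h
Dose 1 (445 mg at t=0 h): 445·exp(−0.09902·16) = 91.262 mg/L
Dose 2 (390 mg at t=2 h): 390·exp(−0.09902·14) = 97.500 mg/L
Dose 3 (315 mg at t=4 h): 315·exp(−0.09902·12) = 95.997 mg/L
Dose 4 (230 mg at t=6 h): 230·exp(−0.09902·10) = 85.445 mg/L
Dose 5 (20 mg at t=8 h): 20·exp(−0.09902·8) = 9.057 mg/L
Dose 6 (495 mg at t=10 h): 495·exp(−0.09902·6) = 273.262 mg/L
Dose 7 (310 mg at t=12 h): 310·exp(−0.09902·4) = 208.615 mg/L
Dose 8 (195 mg at t=14 h): 195·exp(−0.09902·2) = 159.965 mg/L
C(16) = 91.262 + 97.500 + 95.997 + 85.445 + 9.057 + 273.262 + 208.615 + 159.965 = 1021.104 mg/L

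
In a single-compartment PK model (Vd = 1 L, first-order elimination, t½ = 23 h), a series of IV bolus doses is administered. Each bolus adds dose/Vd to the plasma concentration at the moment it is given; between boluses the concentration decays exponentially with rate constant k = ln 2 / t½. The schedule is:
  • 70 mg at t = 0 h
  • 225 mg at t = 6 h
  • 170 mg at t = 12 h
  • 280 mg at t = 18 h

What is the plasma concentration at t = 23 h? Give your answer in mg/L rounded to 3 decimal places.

532.664 mg/L

k = ln 2 / 23 = 0.03014 per h
Dose 1 (70 mg at t=0 h): 70·exp(−0.03014·23) = 35.000 mg/L
Dose 2 (225 mg at t=6 h): 225·exp(−0.03014·17) = 134.798 mg/L
Dose 3 (170 mg at t=12 h): 170·exp(−0.03014·11) = 122.033 mg/L
Dose 4 (280 mg at t=18 h): 280·exp(−0.03014·5) = 240.833 mg/L
C(23) = 35.000 + 134.798 + 122.033 + 240.833 = 532.664 mg/L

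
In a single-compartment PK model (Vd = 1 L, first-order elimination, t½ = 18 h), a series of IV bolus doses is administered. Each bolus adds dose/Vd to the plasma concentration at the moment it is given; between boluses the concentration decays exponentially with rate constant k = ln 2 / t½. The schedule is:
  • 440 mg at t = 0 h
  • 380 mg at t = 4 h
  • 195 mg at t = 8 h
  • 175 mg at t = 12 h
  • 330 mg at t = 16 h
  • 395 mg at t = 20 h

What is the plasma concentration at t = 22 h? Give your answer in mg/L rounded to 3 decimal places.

k = ln 2 / 18 = 0.03851 per h
Dose 1 (440 mg at t=0 h): 440·exp(−0.03851·22) = 188.594 mg/L
Dose 2 (380 mg at t=4 h): 380·exp(−0.03851·18) = 190.000 mg/L
Dose 3 (195 mg at t=8 h): 195·exp(−0.03851·14) = 113.737 mg/L
Dose 4 (175 mg at t=12 h): 175·exp(−0.03851·10) = 119.069 mg/L
Dose 5 (330 mg at t=16 h): 330·exp(−0.03851·6) = 261.921 mg/L
Dose 6 (395 mg at t=20 h): 395·exp(−0.03851·2) = 365.721 mg/L
C(22) = 188.594 + 190.000 + 113.737 + 119.069 + 261.921 + 365.721 = 1239.041 mg/L

1239.041 mg/L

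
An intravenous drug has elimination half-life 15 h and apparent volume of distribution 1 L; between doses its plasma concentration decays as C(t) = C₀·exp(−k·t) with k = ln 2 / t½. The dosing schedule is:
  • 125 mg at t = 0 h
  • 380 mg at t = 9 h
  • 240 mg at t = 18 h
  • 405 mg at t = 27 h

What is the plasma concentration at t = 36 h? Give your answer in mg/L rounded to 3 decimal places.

k = ln 2 / 15 = 0.04621 per h
Dose 1 (125 mg at t=0 h): 125·exp(−0.04621·36) = 23.683 mg/L
Dose 2 (380 mg at t=9 h): 380·exp(−0.04621·27) = 109.126 mg/L
Dose 3 (240 mg at t=18 h): 240·exp(−0.04621·18) = 104.466 mg/L
Dose 4 (405 mg at t=27 h): 405·exp(−0.04621·9) = 267.200 mg/L
C(36) = 23.683 + 109.126 + 104.466 + 267.200 = 504.476 mg/L

504.476 mg/L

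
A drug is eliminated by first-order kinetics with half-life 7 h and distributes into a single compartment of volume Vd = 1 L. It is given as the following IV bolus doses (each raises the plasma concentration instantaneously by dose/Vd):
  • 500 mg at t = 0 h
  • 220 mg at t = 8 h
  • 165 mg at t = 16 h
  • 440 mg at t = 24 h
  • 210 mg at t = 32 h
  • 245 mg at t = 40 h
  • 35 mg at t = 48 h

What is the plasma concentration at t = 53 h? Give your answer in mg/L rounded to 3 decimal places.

k = ln 2 / 7 = 0.09902 per h
Dose 1 (500 mg at t=0 h): 500·exp(−0.09902·53) = 2.629 mg/L
Dose 2 (220 mg at t=8 h): 220·exp(−0.09902·45) = 2.554 mg/L
Dose 3 (165 mg at t=16 h): 165·exp(−0.09902·37) = 4.230 mg/L
Dose 4 (440 mg at t=24 h): 440·exp(−0.09902·29) = 24.907 mg/L
Dose 5 (210 mg at t=32 h): 210·exp(−0.09902·21) = 26.250 mg/L
Dose 6 (245 mg at t=40 h): 245·exp(−0.09902·13) = 67.625 mg/L
Dose 7 (35 mg at t=48 h): 35·exp(−0.09902·5) = 21.333 mg/L
C(53) = 2.629 + 2.554 + 4.230 + 24.907 + 26.250 + 67.625 + 21.333 = 149.528 mg/L

149.528 mg/L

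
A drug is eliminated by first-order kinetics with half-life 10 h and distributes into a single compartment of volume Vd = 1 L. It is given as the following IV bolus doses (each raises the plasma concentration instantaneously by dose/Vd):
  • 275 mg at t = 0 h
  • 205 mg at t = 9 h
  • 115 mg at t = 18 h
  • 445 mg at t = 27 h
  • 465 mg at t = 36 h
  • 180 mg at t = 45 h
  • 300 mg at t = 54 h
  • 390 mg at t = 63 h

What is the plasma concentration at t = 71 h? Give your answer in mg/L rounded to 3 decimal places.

415.912 mg/L

k = ln 2 / 10 = 0.06931 per h
Dose 1 (275 mg at t=0 h): 275·exp(−0.06931·71) = 2.005 mg/L
Dose 2 (205 mg at t=9 h): 205·exp(−0.06931·62) = 2.788 mg/L
Dose 3 (115 mg at t=18 h): 115·exp(−0.06931·53) = 2.919 mg/L
Dose 4 (445 mg at t=27 h): 445·exp(−0.06931·44) = 21.078 mg/L
Dose 5 (465 mg at t=36 h): 465·exp(−0.06931·35) = 41.101 mg/L
Dose 6 (180 mg at t=45 h): 180·exp(−0.06931·26) = 29.689 mg/L
Dose 7 (300 mg at t=54 h): 300·exp(−0.06931·17) = 92.336 mg/L
Dose 8 (390 mg at t=63 h): 390·exp(−0.06931·8) = 223.996 mg/L
C(71) = 2.005 + 2.788 + 2.919 + 21.078 + 41.101 + 29.689 + 92.336 + 223.996 = 415.912 mg/L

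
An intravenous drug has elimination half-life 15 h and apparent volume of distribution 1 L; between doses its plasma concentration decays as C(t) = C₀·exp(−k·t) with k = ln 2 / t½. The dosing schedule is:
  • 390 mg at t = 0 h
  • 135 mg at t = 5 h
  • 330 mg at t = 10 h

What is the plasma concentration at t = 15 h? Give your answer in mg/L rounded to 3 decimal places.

541.966 mg/L

k = ln 2 / 15 = 0.04621 per h
Dose 1 (390 mg at t=0 h): 390·exp(−0.04621·15) = 195.000 mg/L
Dose 2 (135 mg at t=5 h): 135·exp(−0.04621·10) = 85.045 mg/L
Dose 3 (330 mg at t=10 h): 330·exp(−0.04621·5) = 261.921 mg/L
C(15) = 195.000 + 85.045 + 261.921 = 541.966 mg/L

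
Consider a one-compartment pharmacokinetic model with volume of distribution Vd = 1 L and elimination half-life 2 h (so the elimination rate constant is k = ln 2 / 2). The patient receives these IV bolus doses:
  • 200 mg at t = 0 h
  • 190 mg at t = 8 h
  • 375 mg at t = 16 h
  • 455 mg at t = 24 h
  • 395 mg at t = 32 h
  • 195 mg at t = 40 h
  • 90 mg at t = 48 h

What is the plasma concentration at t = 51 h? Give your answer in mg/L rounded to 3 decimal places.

k = ln 2 / 2 = 0.34657 per h
Dose 1 (200 mg at t=0 h): 200·exp(−0.34657·51) = 0.000 mg/L
Dose 2 (190 mg at t=8 h): 190·exp(−0.34657·43) = 0.000 mg/L
Dose 3 (375 mg at t=16 h): 375·exp(−0.34657·35) = 0.002 mg/L
Dose 4 (455 mg at t=24 h): 455·exp(−0.34657·27) = 0.039 mg/L
Dose 5 (395 mg at t=32 h): 395·exp(−0.34657·19) = 0.546 mg/L
Dose 6 (195 mg at t=40 h): 195·exp(−0.34657·11) = 4.309 mg/L
Dose 7 (90 mg at t=48 h): 90·exp(−0.34657·3) = 31.820 mg/L
C(51) = 0.000 + 0.000 + 0.002 + 0.039 + 0.546 + 4.309 + 31.820 = 36.716 mg/L

36.716 mg/L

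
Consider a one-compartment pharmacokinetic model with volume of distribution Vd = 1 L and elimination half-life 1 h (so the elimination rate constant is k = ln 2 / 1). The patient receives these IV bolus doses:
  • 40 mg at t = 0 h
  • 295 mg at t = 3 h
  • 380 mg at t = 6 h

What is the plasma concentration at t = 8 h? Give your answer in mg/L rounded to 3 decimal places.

k = ln 2 / 1 = 0.69315 per h
Dose 1 (40 mg at t=0 h): 40·exp(−0.69315·8) = 0.156 mg/L
Dose 2 (295 mg at t=3 h): 295·exp(−0.69315·5) = 9.219 mg/L
Dose 3 (380 mg at t=6 h): 380·exp(−0.69315·2) = 95.000 mg/L
C(8) = 0.156 + 9.219 + 95.000 = 104.375 mg/L

104.375 mg/L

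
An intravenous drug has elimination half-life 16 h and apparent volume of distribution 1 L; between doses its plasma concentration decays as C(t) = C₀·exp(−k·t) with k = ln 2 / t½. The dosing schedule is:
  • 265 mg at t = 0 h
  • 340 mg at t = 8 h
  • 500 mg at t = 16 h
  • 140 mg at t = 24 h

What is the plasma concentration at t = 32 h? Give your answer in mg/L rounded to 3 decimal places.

535.453 mg/L

k = ln 2 / 16 = 0.04332 per h
Dose 1 (265 mg at t=0 h): 265·exp(−0.04332·32) = 66.250 mg/L
Dose 2 (340 mg at t=8 h): 340·exp(−0.04332·24) = 120.208 mg/L
Dose 3 (500 mg at t=16 h): 500·exp(−0.04332·16) = 250.000 mg/L
Dose 4 (140 mg at t=24 h): 140·exp(−0.04332·8) = 98.995 mg/L
C(32) = 66.250 + 120.208 + 250.000 + 98.995 = 535.453 mg/L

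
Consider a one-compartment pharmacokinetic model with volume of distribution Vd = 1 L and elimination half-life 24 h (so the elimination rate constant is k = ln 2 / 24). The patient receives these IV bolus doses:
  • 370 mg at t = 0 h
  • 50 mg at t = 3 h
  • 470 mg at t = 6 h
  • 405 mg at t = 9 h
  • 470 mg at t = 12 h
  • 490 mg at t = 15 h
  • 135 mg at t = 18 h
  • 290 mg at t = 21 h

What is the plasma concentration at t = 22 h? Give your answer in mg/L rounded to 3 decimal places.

1953.619 mg/L

k = ln 2 / 24 = 0.02888 per h
Dose 1 (370 mg at t=0 h): 370·exp(−0.02888·22) = 196.001 mg/L
Dose 2 (50 mg at t=3 h): 50·exp(−0.02888·19) = 28.884 mg/L
Dose 3 (470 mg at t=6 h): 470·exp(−0.02888·16) = 296.081 mg/L
Dose 4 (405 mg at t=9 h): 405·exp(−0.02888·13) = 278.226 mg/L
Dose 5 (470 mg at t=12 h): 470·exp(−0.02888·10) = 352.102 mg/L
Dose 6 (490 mg at t=15 h): 490·exp(−0.02888·7) = 400.309 mg/L
Dose 7 (135 mg at t=18 h): 135·exp(−0.02888·4) = 120.271 mg/L
Dose 8 (290 mg at t=21 h): 290·exp(−0.02888·1) = 281.744 mg/L
C(22) = 196.001 + 28.884 + 296.081 + 278.226 + 352.102 + 400.309 + 120.271 + 281.744 = 1953.619 mg/L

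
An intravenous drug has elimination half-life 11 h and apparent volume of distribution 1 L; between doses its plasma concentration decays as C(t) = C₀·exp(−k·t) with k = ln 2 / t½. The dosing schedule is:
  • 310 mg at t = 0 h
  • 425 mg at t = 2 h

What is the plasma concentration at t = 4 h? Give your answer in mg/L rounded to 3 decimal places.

k = ln 2 / 11 = 0.06301 per h
Dose 1 (310 mg at t=0 h): 310·exp(−0.06301·4) = 240.933 mg/L
Dose 2 (425 mg at t=2 h): 425·exp(−0.06301·2) = 374.676 mg/L
C(4) = 240.933 + 374.676 = 615.609 mg/L

615.609 mg/L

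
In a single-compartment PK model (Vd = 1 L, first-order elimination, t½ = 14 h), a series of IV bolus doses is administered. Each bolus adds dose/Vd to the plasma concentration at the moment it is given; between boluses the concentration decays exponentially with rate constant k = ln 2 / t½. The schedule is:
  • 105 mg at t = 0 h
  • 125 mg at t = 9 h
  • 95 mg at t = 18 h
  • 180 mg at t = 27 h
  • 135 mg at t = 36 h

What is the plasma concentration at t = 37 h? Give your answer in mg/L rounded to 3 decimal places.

k = ln 2 / 14 = 0.04951 per h
Dose 1 (105 mg at t=0 h): 105·exp(−0.04951·37) = 16.812 mg/L
Dose 2 (125 mg at t=9 h): 125·exp(−0.04951·28) = 31.250 mg/L
Dose 3 (95 mg at t=18 h): 95·exp(−0.04951·19) = 37.084 mg/L
Dose 4 (180 mg at t=27 h): 180·exp(−0.04951·10) = 109.711 mg/L
Dose 5 (135 mg at t=36 h): 135·exp(−0.04951·1) = 128.479 mg/L
C(37) = 16.812 + 31.250 + 37.084 + 109.711 + 128.479 = 323.335 mg/L

323.335 mg/L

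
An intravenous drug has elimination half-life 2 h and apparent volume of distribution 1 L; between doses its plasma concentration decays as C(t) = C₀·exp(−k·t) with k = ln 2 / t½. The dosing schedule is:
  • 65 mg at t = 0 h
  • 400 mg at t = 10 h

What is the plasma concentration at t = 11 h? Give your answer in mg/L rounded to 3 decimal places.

k = ln 2 / 2 = 0.34657 per h
Dose 1 (65 mg at t=0 h): 65·exp(−0.34657·11) = 1.436 mg/L
Dose 2 (400 mg at t=10 h): 400·exp(−0.34657·1) = 282.843 mg/L
C(11) = 1.436 + 282.843 = 284.279 mg/L

284.279 mg/L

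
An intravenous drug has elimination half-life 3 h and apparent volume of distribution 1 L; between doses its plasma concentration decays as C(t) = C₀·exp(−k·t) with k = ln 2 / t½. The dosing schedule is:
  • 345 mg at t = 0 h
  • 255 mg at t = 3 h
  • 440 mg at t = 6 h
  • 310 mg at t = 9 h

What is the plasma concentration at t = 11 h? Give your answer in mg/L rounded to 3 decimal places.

401.206 mg/L

k = ln 2 / 3 = 0.23105 per h
Dose 1 (345 mg at t=0 h): 345·exp(−0.23105·11) = 27.167 mg/L
Dose 2 (255 mg at t=3 h): 255·exp(−0.23105·8) = 40.160 mg/L
Dose 3 (440 mg at t=6 h): 440·exp(−0.23105·5) = 138.591 mg/L
Dose 4 (310 mg at t=9 h): 310·exp(−0.23105·2) = 195.288 mg/L
C(11) = 27.167 + 40.160 + 138.591 + 195.288 = 401.206 mg/L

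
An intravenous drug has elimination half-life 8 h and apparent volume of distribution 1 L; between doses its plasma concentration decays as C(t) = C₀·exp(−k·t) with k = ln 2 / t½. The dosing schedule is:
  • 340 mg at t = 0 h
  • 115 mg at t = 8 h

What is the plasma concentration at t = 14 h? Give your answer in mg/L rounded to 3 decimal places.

169.462 mg/L

k = ln 2 / 8 = 0.08664 per h
Dose 1 (340 mg at t=0 h): 340·exp(−0.08664·14) = 101.083 mg/L
Dose 2 (115 mg at t=8 h): 115·exp(−0.08664·6) = 68.379 mg/L
C(14) = 101.083 + 68.379 = 169.462 mg/L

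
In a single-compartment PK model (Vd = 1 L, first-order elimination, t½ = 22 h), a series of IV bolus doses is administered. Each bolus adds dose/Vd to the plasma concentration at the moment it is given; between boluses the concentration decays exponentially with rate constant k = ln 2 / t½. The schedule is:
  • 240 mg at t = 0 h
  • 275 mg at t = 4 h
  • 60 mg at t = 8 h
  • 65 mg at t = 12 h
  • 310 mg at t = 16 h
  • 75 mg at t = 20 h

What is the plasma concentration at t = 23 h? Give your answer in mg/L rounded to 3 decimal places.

667.654 mg/L

k = ln 2 / 22 = 0.03151 per h
Dose 1 (240 mg at t=0 h): 240·exp(−0.03151·23) = 116.278 mg/L
Dose 2 (275 mg at t=4 h): 275·exp(−0.03151·19) = 151.131 mg/L
Dose 3 (60 mg at t=8 h): 60·exp(−0.03151·15) = 37.403 mg/L
Dose 4 (65 mg at t=12 h): 65·exp(−0.03151·11) = 45.962 mg/L
Dose 5 (310 mg at t=16 h): 310·exp(−0.03151·7) = 248.645 mg/L
Dose 6 (75 mg at t=20 h): 75·exp(−0.03151·3) = 68.236 mg/L
C(23) = 116.278 + 151.131 + 37.403 + 45.962 + 248.645 + 68.236 = 667.654 mg/L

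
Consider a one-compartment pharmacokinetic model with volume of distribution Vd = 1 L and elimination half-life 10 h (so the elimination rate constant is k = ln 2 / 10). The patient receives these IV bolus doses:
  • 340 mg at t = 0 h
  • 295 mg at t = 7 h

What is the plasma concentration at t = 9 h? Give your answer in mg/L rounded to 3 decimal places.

k = ln 2 / 10 = 0.06931 per h
Dose 1 (340 mg at t=0 h): 340·exp(−0.06931·9) = 182.201 mg/L
Dose 2 (295 mg at t=7 h): 295·exp(−0.06931·2) = 256.812 mg/L
C(9) = 182.201 + 256.812 = 439.014 mg/L

439.014 mg/L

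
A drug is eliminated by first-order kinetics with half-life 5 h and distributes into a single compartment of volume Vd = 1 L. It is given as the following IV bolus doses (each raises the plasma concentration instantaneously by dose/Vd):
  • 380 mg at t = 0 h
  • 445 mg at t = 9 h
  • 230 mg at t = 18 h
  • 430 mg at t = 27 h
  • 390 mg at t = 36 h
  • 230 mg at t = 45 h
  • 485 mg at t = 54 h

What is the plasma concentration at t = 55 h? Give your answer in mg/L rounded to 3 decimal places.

518.886 mg/L

k = ln 2 / 5 = 0.13863 per h
Dose 1 (380 mg at t=0 h): 380·exp(−0.13863·55) = 0.186 mg/L
Dose 2 (445 mg at t=9 h): 445·exp(−0.13863·46) = 0.757 mg/L
Dose 3 (230 mg at t=18 h): 230·exp(−0.13863·37) = 1.362 mg/L
Dose 4 (430 mg at t=27 h): 430·exp(−0.13863·28) = 8.865 mg/L
Dose 5 (390 mg at t=36 h): 390·exp(−0.13863·19) = 28.000 mg/L
Dose 6 (230 mg at t=45 h): 230·exp(−0.13863·10) = 57.500 mg/L
Dose 7 (485 mg at t=54 h): 485·exp(−0.13863·1) = 422.217 mg/L
C(55) = 0.186 + 0.757 + 1.362 + 8.865 + 28.000 + 57.500 + 422.217 = 518.886 mg/L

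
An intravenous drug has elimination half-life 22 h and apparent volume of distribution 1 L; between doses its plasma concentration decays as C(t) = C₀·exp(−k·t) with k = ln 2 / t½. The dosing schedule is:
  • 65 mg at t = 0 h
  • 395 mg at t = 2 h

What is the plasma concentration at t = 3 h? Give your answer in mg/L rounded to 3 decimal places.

441.886 mg/L

k = ln 2 / 22 = 0.03151 per h
Dose 1 (65 mg at t=0 h): 65·exp(−0.03151·3) = 59.138 mg/L
Dose 2 (395 mg at t=2 h): 395·exp(−0.03151·1) = 382.749 mg/L
C(3) = 59.138 + 382.749 = 441.886 mg/L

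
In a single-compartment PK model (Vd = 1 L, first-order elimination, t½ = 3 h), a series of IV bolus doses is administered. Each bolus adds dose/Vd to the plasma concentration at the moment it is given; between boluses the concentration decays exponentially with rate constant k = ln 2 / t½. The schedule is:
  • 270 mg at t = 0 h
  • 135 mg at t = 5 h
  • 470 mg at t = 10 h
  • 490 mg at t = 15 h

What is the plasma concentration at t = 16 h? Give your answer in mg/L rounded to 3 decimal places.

523.741 mg/L

k = ln 2 / 3 = 0.23105 per h
Dose 1 (270 mg at t=0 h): 270·exp(−0.23105·16) = 6.697 mg/L
Dose 2 (135 mg at t=5 h): 135·exp(−0.23105·11) = 10.631 mg/L
Dose 3 (470 mg at t=10 h): 470·exp(−0.23105·6) = 117.500 mg/L
Dose 4 (490 mg at t=15 h): 490·exp(−0.23105·1) = 388.913 mg/L
C(16) = 6.697 + 10.631 + 117.500 + 388.913 = 523.741 mg/L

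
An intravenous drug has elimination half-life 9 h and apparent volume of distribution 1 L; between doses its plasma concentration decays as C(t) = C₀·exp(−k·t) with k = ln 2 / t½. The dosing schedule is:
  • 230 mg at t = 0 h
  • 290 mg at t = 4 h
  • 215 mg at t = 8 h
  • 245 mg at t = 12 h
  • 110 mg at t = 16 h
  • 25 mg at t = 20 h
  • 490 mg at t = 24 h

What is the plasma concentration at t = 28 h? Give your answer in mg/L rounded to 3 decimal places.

k = ln 2 / 9 = 0.07702 per h
Dose 1 (230 mg at t=0 h): 230·exp(−0.07702·28) = 26.619 mg/L
Dose 2 (290 mg at t=4 h): 290·exp(−0.07702·24) = 45.672 mg/L
Dose 3 (215 mg at t=8 h): 215·exp(−0.07702·20) = 46.077 mg/L
Dose 4 (245 mg at t=12 h): 245·exp(−0.07702·16) = 71.450 mg/L
Dose 5 (110 mg at t=16 h): 110·exp(−0.07702·12) = 43.654 mg/L
Dose 6 (25 mg at t=20 h): 25·exp(−0.07702·8) = 13.501 mg/L
Dose 7 (490 mg at t=24 h): 490·exp(−0.07702·4) = 360.085 mg/L
C(28) = 26.619 + 45.672 + 46.077 + 71.450 + 43.654 + 13.501 + 360.085 = 607.057 mg/L

607.057 mg/L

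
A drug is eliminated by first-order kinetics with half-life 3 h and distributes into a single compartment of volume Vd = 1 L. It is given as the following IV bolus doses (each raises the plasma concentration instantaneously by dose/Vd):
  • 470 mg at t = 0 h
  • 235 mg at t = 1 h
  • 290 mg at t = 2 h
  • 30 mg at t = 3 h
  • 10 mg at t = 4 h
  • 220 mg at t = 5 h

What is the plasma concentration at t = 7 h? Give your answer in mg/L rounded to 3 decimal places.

398.851 mg/L

k = ln 2 / 3 = 0.23105 per h
Dose 1 (470 mg at t=0 h): 470·exp(−0.23105·7) = 93.260 mg/L
Dose 2 (235 mg at t=1 h): 235·exp(−0.23105·6) = 58.750 mg/L
Dose 3 (290 mg at t=2 h): 290·exp(−0.23105·5) = 91.344 mg/L
Dose 4 (30 mg at t=3 h): 30·exp(−0.23105·4) = 11.906 mg/L
Dose 5 (10 mg at t=4 h): 10·exp(−0.23105·3) = 5.000 mg/L
Dose 6 (220 mg at t=5 h): 220·exp(−0.23105·2) = 138.591 mg/L
C(7) = 93.260 + 58.750 + 91.344 + 11.906 + 5.000 + 138.591 = 398.851 mg/L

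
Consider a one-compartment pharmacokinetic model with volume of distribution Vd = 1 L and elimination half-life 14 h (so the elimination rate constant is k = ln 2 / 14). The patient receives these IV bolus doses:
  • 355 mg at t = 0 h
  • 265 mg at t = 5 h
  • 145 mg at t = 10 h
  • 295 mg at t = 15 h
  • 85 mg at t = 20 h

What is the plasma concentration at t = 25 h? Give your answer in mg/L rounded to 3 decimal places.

516.571 mg/L

k = ln 2 / 14 = 0.04951 per h
Dose 1 (355 mg at t=0 h): 355·exp(−0.04951·25) = 102.961 mg/L
Dose 2 (265 mg at t=5 h): 265·exp(−0.04951·20) = 98.447 mg/L
Dose 3 (145 mg at t=10 h): 145·exp(−0.04951·15) = 68.998 mg/L
Dose 4 (295 mg at t=15 h): 295·exp(−0.04951·10) = 179.805 mg/L
Dose 5 (85 mg at t=20 h): 85·exp(−0.04951·5) = 66.360 mg/L
C(25) = 102.961 + 98.447 + 68.998 + 179.805 + 66.360 = 516.571 mg/L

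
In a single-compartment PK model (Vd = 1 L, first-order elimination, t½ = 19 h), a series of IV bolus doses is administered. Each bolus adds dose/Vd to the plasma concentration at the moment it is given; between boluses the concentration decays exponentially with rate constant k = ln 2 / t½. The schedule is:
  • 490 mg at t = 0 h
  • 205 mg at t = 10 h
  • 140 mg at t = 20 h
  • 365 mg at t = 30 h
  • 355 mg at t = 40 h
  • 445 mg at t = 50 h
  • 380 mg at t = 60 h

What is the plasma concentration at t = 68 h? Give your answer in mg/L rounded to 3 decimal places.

823.665 mg/L

k = ln 2 / 19 = 0.03648 per h
Dose 1 (490 mg at t=0 h): 490·exp(−0.03648·68) = 41.004 mg/L
Dose 2 (205 mg at t=10 h): 205·exp(−0.03648·58) = 24.707 mg/L
Dose 3 (140 mg at t=20 h): 140·exp(−0.03648·48) = 24.301 mg/L
Dose 4 (365 mg at t=30 h): 365·exp(−0.03648·38) = 91.250 mg/L
Dose 5 (355 mg at t=40 h): 355·exp(−0.03648·28) = 127.822 mg/L
Dose 6 (445 mg at t=50 h): 445·exp(−0.03648·18) = 230.767 mg/L
Dose 7 (380 mg at t=60 h): 380·exp(−0.03648·8) = 283.814 mg/L
C(68) = 41.004 + 24.707 + 24.301 + 91.250 + 127.822 + 230.767 + 283.814 = 823.665 mg/L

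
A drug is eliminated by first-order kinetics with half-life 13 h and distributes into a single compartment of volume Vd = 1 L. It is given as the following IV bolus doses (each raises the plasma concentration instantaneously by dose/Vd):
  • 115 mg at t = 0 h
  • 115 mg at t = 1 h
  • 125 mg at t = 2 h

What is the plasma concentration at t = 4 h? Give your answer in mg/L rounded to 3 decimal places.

k = ln 2 / 13 = 0.05332 per h
Dose 1 (115 mg at t=0 h): 115·exp(−0.05332·4) = 92.912 mg/L
Dose 2 (115 mg at t=1 h): 115·exp(−0.05332·3) = 98.001 mg/L
Dose 3 (125 mg at t=2 h): 125·exp(−0.05332·2) = 112.356 mg/L
C(4) = 92.912 + 98.001 + 112.356 = 303.269 mg/L

303.269 mg/L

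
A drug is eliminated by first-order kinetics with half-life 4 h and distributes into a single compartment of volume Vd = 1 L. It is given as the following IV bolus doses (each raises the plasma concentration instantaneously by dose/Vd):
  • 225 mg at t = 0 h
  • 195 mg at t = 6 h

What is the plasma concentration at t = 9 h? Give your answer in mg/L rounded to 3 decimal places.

k = ln 2 / 4 = 0.17329 per h
Dose 1 (225 mg at t=0 h): 225·exp(−0.17329·9) = 47.300 mg/L
Dose 2 (195 mg at t=6 h): 195·exp(−0.17329·3) = 115.948 mg/L
C(9) = 47.300 + 115.948 = 163.248 mg/L

163.248 mg/L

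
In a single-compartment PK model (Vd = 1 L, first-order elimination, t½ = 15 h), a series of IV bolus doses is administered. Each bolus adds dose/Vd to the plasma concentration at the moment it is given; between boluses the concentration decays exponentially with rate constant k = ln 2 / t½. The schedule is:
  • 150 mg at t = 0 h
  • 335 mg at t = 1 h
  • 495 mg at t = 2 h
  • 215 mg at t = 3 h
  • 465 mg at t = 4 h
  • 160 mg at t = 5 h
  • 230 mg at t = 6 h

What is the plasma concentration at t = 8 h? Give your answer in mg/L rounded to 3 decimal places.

1627.356 mg/L

k = ln 2 / 15 = 0.04621 per h
Dose 1 (150 mg at t=0 h): 150·exp(−0.04621·8) = 103.643 mg/L
Dose 2 (335 mg at t=1 h): 335·exp(−0.04621·7) = 242.418 mg/L
Dose 3 (495 mg at t=2 h): 495·exp(−0.04621·6) = 375.140 mg/L
Dose 4 (215 mg at t=3 h): 215·exp(−0.04621·5) = 170.646 mg/L
Dose 5 (465 mg at t=4 h): 465·exp(−0.04621·4) = 386.526 mg/L
Dose 6 (160 mg at t=5 h): 160·exp(−0.04621·3) = 139.288 mg/L
Dose 7 (230 mg at t=6 h): 230·exp(−0.04621·2) = 209.696 mg/L
C(8) = 103.643 + 242.418 + 375.140 + 170.646 + 386.526 + 139.288 + 209.696 = 1627.356 mg/L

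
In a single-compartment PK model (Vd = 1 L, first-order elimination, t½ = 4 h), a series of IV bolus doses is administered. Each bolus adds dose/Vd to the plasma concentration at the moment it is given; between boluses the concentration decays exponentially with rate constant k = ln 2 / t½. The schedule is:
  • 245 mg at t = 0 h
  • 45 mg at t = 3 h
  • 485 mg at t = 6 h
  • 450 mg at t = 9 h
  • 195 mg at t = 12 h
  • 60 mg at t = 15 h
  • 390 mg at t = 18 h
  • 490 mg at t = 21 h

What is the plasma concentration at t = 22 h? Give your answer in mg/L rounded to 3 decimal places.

k = ln 2 / 4 = 0.17329 per h
Dose 1 (245 mg at t=0 h): 245·exp(−0.17329·22) = 5.414 mg/L
Dose 2 (45 mg at t=3 h): 45·exp(−0.17329·19) = 1.672 mg/L
Dose 3 (485 mg at t=6 h): 485·exp(−0.17329·16) = 30.312 mg/L
Dose 4 (450 mg at t=9 h): 450·exp(−0.17329·13) = 47.300 mg/L
Dose 5 (195 mg at t=12 h): 195·exp(−0.17329·10) = 34.471 mg/L
Dose 6 (60 mg at t=15 h): 60·exp(−0.17329·7) = 17.838 mg/L
Dose 7 (390 mg at t=18 h): 390·exp(−0.17329·4) = 195.000 mg/L
Dose 8 (490 mg at t=21 h): 490·exp(−0.17329·1) = 412.039 mg/L
C(22) = 5.414 + 1.672 + 30.312 + 47.300 + 34.471 + 17.838 + 195.000 + 412.039 = 744.048 mg/L

744.048 mg/L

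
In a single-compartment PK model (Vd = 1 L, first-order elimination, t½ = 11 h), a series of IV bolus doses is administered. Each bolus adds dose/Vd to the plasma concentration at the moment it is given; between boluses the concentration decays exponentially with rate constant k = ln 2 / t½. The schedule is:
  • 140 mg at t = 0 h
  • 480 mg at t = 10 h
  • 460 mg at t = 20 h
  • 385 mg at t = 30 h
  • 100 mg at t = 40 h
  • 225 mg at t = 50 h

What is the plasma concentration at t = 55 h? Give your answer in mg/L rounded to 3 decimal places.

k = ln 2 / 11 = 0.06301 per h
Dose 1 (140 mg at t=0 h): 140·exp(−0.06301·55) = 4.375 mg/L
Dose 2 (480 mg at t=10 h): 480·exp(−0.06301·45) = 28.168 mg/L
Dose 3 (460 mg at t=20 h): 460·exp(−0.06301·35) = 50.691 mg/L
Dose 4 (385 mg at t=30 h): 385·exp(−0.06301·25) = 79.671 mg/L
Dose 5 (100 mg at t=40 h): 100·exp(−0.06301·15) = 38.860 mg/L
Dose 6 (225 mg at t=50 h): 225·exp(−0.06301·5) = 164.192 mg/L
C(55) = 4.375 + 28.168 + 50.691 + 79.671 + 38.860 + 164.192 = 365.957 mg/L

365.957 mg/L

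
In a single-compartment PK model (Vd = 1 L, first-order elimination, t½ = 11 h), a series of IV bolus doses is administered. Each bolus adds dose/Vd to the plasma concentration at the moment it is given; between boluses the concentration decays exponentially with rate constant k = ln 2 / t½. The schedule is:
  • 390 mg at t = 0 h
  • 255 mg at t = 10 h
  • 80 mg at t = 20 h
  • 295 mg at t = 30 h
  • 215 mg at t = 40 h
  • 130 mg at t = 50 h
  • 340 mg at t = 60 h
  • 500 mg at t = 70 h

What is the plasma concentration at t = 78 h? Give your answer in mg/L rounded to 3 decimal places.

476.041 mg/L

k = ln 2 / 11 = 0.06301 per h
Dose 1 (390 mg at t=0 h): 390·exp(−0.06301·78) = 2.861 mg/L
Dose 2 (255 mg at t=10 h): 255·exp(−0.06301·68) = 3.513 mg/L
Dose 3 (80 mg at t=20 h): 80·exp(−0.06301·58) = 2.069 mg/L
Dose 4 (295 mg at t=30 h): 295·exp(−0.06301·48) = 14.330 mg/L
Dose 5 (215 mg at t=40 h): 215·exp(−0.06301·38) = 19.612 mg/L
Dose 6 (130 mg at t=50 h): 130·exp(−0.06301·28) = 22.268 mg/L
Dose 7 (340 mg at t=60 h): 340·exp(−0.06301·18) = 109.367 mg/L
Dose 8 (500 mg at t=70 h): 500·exp(−0.06301·8) = 302.022 mg/L
C(78) = 2.861 + 3.513 + 2.069 + 14.330 + 19.612 + 22.268 + 109.367 + 302.022 = 476.041 mg/L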